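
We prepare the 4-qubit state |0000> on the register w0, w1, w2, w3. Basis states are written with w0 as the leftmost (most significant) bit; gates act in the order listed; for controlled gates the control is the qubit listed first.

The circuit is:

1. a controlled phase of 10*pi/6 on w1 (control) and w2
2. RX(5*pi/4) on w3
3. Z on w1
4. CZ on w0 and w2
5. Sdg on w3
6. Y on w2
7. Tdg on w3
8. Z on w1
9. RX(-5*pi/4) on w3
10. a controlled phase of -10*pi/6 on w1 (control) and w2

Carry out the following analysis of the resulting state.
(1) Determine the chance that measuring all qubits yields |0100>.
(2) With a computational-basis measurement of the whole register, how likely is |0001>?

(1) The probability of measuring |0100> is 0.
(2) A full measurement returns |0001> with probability 0.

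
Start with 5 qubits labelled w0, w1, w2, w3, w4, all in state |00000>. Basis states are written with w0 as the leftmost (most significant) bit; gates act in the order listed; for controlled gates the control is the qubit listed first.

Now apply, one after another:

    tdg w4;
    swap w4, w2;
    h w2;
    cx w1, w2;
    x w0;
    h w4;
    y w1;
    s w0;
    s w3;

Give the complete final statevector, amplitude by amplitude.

The final amplitudes are -1/2 on |11000>, -1/2 on |11001>, -1/2 on |11100>, -1/2 on |11101>, and 0 on every other basis state.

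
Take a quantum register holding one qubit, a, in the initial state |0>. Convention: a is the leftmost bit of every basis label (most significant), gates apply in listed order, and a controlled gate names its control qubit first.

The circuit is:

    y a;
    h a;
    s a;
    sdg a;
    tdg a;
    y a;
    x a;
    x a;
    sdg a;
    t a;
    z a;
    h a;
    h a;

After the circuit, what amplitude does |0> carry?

|0> carries amplitude sqrt(2)*exp(3*I*pi/4)/2 in the final state.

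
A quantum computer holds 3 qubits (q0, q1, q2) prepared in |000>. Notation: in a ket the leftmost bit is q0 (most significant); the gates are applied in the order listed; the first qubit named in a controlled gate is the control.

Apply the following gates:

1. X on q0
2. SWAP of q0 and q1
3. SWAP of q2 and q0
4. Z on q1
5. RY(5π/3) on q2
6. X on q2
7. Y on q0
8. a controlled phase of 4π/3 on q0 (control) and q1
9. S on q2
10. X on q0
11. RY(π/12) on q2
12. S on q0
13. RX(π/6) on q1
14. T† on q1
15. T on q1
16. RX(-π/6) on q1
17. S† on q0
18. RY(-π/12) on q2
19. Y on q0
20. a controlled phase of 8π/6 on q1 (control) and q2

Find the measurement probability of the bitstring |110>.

A full measurement returns |110> with probability 1/4.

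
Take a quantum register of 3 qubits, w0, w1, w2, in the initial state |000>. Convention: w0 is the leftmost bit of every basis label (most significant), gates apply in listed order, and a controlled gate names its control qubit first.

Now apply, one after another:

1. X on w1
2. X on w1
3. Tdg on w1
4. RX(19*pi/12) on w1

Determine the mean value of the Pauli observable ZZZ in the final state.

The expectation value of ZZZ is -sqrt(2)/4 + sqrt(6)/4. Key observation: steps 1-2 multiply out to the identity, so the circuit reduces to the remaining gates.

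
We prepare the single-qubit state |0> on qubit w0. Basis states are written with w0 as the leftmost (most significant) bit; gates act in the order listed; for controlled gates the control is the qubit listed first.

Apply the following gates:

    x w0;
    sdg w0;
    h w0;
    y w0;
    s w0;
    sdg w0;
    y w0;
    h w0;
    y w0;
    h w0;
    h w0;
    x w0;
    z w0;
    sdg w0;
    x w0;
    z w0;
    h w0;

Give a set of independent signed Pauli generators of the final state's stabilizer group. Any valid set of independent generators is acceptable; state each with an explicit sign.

One valid set of independent stabilizer generators is +X (any independent generating set of the same group is equally correct).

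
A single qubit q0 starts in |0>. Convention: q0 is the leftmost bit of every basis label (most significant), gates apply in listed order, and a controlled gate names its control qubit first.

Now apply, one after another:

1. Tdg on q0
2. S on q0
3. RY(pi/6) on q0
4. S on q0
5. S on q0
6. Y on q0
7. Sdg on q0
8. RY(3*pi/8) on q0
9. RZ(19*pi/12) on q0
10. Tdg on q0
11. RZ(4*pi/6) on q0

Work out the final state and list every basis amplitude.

The resulting statevector has amplitude sqrt(6)*I*exp(7*I*pi/8)*cos(3*pi/16)/4 - sqrt(6)*exp(7*I*pi/8)*sin(3*pi/16)/4 - sqrt(2)*exp(7*I*pi/8)*sin(3*pi/16)/4 - sqrt(2)*I*exp(7*I*pi/8)*cos(3*pi/16)/4 on |0>, sqrt(6)*I*exp(7*I*pi/8)*sin(3*pi/16)/4 + sqrt(2)*exp(7*I*pi/8)*cos(3*pi/16)/4 - sqrt(2)*I*exp(7*I*pi/8)*sin(3*pi/16)/4 + sqrt(6)*exp(7*I*pi/8)*cos(3*pi/16)/4 on |1>.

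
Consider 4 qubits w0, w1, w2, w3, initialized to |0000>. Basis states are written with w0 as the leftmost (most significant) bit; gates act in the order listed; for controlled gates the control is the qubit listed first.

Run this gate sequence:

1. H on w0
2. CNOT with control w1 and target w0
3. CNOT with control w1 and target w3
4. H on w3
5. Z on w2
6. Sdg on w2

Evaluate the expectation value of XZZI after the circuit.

The observable XZZI averages to 1.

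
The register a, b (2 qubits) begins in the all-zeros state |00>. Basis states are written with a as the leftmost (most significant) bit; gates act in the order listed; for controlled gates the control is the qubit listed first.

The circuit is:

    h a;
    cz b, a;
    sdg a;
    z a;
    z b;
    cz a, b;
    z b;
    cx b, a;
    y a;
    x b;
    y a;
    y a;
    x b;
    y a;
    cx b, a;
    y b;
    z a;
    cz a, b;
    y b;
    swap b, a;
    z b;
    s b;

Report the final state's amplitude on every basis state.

After the circuit, the state carries amplitude sqrt(2)/2 on |00>, sqrt(2)/2 on |01>, 0 on |10>, 0 on |11>. Key observation: steps 8-15 multiply out to the identity, so the circuit reduces to the remaining gates.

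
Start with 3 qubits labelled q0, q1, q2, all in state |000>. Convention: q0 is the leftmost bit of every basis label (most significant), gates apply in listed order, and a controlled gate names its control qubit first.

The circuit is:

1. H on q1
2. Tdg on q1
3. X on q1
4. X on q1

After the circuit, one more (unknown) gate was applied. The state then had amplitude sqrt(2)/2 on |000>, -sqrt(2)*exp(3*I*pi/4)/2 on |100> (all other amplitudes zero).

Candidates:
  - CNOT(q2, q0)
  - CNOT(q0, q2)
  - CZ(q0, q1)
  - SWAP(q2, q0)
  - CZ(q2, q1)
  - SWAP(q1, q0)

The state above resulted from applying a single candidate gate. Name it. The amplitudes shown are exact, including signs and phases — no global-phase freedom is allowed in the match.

The unique candidate consistent with the amplitudes is SWAP(q1, q0).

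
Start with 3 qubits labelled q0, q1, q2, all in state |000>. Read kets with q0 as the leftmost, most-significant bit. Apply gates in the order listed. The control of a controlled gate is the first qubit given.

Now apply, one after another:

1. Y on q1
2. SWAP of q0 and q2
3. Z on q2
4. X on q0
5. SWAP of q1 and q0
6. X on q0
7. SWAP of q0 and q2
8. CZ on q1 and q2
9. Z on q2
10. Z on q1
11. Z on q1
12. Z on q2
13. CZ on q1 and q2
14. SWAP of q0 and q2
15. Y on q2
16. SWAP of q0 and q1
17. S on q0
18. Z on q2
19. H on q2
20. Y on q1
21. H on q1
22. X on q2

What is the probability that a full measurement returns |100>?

The probability of measuring |100> is 1/4. Key observation: steps 7-14 multiply out to the identity, so the circuit reduces to the remaining gates.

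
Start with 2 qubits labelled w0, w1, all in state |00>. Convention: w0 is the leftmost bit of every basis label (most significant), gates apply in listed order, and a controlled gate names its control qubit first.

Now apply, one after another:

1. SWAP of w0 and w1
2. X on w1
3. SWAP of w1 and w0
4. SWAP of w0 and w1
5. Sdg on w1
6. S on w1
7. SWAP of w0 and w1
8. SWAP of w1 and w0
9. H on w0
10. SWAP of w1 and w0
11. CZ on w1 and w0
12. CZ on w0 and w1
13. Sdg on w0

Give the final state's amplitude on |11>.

The final state's coefficient on |11> equals -sqrt(2)*I/2. Key observation: steps 3-8 multiply out to the identity, so the circuit reduces to the remaining gates.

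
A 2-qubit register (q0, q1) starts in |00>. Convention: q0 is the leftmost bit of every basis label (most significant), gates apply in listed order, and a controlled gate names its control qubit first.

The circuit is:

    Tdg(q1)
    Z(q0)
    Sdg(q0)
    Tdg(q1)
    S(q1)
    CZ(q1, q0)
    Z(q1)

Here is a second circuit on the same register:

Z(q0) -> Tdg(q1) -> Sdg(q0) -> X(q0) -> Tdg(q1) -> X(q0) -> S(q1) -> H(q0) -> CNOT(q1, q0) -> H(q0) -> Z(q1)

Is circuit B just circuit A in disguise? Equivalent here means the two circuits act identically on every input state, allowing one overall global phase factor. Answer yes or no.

Yes — the two circuits implement the same unitary up to a global phase.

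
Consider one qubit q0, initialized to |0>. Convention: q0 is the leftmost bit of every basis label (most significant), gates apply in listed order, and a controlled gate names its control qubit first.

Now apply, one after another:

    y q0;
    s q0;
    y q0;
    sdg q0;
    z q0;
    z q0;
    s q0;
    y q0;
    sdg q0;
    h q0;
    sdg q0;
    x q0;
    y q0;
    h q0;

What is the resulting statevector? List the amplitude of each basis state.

The resulting statevector has amplitude 1/2 - I/2 on |0>, 1/2 + I/2 on |1>. Key observation: steps 2-9 multiply out to the identity, so the circuit reduces to the remaining gates.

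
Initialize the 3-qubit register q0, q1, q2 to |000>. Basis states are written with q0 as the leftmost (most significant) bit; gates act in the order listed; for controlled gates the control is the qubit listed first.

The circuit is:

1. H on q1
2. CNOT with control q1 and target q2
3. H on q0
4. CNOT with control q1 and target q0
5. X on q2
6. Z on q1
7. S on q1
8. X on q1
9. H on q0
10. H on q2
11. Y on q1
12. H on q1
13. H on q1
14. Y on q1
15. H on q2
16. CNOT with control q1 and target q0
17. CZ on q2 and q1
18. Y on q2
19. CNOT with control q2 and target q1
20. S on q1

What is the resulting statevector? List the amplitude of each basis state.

After the circuit, the state carries amplitude sqrt(2)*I/2 on |011>, -sqrt(2)/2 on |110>, and 0 on every other basis state. Key observation: steps 10-15 multiply out to the identity, so the circuit reduces to the remaining gates.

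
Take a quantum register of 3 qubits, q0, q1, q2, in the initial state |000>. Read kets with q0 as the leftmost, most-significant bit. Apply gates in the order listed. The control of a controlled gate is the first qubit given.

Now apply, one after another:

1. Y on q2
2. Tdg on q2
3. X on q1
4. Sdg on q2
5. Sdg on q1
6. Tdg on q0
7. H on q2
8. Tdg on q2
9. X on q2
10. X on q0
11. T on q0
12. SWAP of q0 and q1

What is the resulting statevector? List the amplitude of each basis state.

After the circuit, the state carries amplitude sqrt(2)*exp(I*pi/4)/2 on |110>, -sqrt(2)*I/2 on |111>, and 0 on every other basis state.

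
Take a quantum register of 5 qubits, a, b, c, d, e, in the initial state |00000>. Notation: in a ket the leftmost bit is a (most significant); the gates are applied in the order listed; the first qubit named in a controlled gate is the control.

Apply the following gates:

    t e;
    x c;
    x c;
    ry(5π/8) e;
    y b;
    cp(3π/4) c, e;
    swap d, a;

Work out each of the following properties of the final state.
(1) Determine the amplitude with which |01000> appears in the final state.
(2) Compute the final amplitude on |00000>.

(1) The amplitude on |01000> is I*cos(5*pi/16). Key observation: gates 2-3 undo each other exactly, leaving only the rest of the circuit to track.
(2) The final state's coefficient on |00000> equals 0.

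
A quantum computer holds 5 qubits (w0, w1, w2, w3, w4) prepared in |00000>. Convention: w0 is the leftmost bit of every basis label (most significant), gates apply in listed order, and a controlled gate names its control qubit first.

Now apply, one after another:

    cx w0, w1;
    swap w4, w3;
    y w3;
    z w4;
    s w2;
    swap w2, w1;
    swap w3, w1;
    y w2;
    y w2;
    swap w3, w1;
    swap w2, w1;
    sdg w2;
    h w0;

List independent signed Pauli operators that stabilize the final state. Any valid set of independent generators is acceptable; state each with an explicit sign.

The stabilizer group can be generated by +XIIII, +IZIII, +IIZII, -IIIZI, +IIIIZ, among other valid generating sets. Key observation: steps 5-12 multiply out to the identity, so the circuit reduces to the remaining gates.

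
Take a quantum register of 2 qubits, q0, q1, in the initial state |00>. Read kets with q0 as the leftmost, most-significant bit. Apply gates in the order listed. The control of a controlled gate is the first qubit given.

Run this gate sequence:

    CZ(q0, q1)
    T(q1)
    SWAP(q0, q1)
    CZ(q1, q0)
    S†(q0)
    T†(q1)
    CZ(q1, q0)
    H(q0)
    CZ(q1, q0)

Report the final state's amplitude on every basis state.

The resulting statevector has amplitude sqrt(2)/2 on |00>, 0 on |01>, sqrt(2)/2 on |10>, 0 on |11>.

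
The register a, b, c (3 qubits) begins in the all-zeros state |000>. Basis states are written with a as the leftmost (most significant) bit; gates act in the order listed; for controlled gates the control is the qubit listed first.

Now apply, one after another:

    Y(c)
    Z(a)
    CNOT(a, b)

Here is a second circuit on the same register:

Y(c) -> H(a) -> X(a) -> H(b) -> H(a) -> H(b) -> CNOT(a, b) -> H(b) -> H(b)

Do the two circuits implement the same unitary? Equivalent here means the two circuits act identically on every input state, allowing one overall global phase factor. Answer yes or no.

Yes, they are equivalent — the unitaries differ by at most a global phase.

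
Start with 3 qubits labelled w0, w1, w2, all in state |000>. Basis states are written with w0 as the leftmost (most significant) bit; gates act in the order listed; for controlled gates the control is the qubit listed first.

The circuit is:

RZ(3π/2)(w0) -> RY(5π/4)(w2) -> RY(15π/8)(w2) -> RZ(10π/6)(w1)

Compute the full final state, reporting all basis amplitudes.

The resulting statevector has amplitude -sqrt(sqrt(2)/4 + 1/2)*exp(5*I*pi/12)*sin(pi/16) + sqrt(1/2 - sqrt(2)/4)*exp(5*I*pi/12)*cos(pi/16) on |000>, -sqrt(sqrt(2)/4 + 1/2)*exp(5*I*pi/12)*cos(pi/16) - sqrt(1/2 - sqrt(2)/4)*exp(5*I*pi/12)*sin(pi/16) on |001>, and 0 on every other basis state.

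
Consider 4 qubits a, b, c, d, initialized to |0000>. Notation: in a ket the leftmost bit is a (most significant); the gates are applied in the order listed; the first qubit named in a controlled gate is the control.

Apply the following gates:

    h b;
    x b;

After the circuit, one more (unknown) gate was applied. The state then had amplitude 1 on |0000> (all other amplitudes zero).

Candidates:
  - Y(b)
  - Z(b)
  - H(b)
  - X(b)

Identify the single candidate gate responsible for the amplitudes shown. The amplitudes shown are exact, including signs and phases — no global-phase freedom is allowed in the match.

The unique candidate consistent with the amplitudes is H(b).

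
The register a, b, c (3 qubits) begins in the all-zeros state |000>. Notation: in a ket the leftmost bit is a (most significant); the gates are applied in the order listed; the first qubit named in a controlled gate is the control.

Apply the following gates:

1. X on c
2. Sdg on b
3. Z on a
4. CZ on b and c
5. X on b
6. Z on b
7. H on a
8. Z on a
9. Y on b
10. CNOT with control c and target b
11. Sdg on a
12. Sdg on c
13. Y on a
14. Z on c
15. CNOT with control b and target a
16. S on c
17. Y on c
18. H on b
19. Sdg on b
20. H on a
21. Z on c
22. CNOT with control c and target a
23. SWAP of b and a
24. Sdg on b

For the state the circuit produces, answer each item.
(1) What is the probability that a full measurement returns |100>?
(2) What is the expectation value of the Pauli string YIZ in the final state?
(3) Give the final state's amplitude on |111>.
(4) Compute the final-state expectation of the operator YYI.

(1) The probability of measuring |100> is 1/4.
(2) The observable YIZ averages to 1.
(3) |111> carries amplitude 0 in the final state.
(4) The observable YYI averages to 0.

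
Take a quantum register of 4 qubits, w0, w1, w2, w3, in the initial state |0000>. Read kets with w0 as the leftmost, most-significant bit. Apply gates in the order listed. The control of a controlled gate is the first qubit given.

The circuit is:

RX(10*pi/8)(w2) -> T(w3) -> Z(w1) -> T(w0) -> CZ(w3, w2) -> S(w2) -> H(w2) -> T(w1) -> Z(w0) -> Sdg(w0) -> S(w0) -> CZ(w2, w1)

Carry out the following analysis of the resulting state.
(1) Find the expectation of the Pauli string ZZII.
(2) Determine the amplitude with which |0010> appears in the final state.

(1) The expectation value of ZZII is 1.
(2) |0010> carries amplitude sqrt(2)*(-sqrt(sqrt(2) + 2) - sqrt(2 - sqrt(2)))/4 in the final state.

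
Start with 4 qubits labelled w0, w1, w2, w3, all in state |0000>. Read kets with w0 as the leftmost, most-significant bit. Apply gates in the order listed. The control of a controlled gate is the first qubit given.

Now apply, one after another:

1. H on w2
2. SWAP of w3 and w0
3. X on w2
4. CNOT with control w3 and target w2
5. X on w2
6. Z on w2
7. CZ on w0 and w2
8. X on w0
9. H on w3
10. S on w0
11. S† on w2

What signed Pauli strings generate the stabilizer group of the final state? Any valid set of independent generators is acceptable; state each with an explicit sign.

One valid set of independent stabilizer generators is +IIYI, +IIIX, -ZIII, +IZII (any independent generating set of the same group is equally correct).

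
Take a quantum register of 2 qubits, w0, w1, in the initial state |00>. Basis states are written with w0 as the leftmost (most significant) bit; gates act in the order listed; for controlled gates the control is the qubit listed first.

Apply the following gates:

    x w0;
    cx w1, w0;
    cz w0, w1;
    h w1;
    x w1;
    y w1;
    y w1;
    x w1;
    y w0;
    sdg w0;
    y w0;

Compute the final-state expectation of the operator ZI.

The observable ZI averages to -1. Key observation: gates 5-8 undo each other exactly, leaving only the rest of the circuit to track.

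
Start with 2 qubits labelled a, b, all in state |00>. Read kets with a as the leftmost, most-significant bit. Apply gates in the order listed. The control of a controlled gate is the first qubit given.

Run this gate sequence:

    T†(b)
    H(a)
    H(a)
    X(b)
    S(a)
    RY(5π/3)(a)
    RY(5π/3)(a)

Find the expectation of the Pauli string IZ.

In the final state, IZ has expectation -1. Key observation: steps 2-3 multiply out to the identity, so the circuit reduces to the remaining gates.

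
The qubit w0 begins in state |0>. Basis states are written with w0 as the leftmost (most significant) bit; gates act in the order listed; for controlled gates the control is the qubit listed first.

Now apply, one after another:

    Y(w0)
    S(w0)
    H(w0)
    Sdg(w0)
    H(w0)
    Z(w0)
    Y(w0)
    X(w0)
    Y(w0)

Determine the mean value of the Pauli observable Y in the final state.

The observable Y averages to -1.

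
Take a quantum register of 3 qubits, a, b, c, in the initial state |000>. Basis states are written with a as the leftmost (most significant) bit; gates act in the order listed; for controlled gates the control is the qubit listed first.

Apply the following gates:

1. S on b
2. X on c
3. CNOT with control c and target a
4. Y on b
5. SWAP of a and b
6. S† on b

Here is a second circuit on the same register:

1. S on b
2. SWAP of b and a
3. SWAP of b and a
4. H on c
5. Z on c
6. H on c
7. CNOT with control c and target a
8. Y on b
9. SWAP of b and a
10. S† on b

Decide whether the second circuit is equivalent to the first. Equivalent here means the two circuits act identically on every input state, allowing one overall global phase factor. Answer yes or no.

Yes: on every input state the two circuits agree up to one overall phase factor.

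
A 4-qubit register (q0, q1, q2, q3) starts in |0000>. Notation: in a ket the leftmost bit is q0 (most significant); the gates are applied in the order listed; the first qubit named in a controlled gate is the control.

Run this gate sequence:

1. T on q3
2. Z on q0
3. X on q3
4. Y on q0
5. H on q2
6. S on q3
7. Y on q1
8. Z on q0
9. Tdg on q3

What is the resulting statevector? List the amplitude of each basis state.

The final amplitudes are sqrt(2)*exp(I*pi/4)/2 on |1101>, sqrt(2)*exp(I*pi/4)/2 on |1111>, and 0 on every other basis state.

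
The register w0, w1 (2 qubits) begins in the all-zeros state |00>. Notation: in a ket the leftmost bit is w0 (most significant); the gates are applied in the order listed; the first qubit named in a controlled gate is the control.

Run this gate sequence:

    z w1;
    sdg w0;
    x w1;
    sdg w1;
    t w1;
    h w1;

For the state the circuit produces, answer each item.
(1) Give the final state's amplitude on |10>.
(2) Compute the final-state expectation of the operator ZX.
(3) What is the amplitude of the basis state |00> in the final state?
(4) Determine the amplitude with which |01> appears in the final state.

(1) |10> carries amplitude 0 in the final state.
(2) The expectation value of ZX is -1.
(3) |00> carries amplitude -sqrt(2)*exp(3*I*pi/4)/2 in the final state.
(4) |01> carries amplitude sqrt(2)*exp(3*I*pi/4)/2 in the final state.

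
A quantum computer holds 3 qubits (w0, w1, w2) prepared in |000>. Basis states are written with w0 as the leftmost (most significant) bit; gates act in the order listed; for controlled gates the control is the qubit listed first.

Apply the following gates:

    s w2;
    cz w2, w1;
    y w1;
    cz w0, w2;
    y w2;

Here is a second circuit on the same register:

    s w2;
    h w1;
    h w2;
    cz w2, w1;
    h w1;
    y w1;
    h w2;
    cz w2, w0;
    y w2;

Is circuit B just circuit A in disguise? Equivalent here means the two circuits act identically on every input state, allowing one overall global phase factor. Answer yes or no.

No: there is an input state on which the two circuits produce genuinely different outputs (not merely differing by a phase).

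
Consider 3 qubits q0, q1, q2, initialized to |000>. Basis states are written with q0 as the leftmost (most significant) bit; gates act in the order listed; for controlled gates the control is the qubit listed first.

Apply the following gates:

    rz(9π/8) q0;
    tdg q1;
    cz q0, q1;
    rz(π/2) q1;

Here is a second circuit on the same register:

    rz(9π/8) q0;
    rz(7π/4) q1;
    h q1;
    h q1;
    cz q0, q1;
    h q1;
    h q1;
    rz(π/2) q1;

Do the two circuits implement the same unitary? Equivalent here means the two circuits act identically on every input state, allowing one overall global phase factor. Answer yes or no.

Yes, they are equivalent — the unitaries differ by at most a global phase.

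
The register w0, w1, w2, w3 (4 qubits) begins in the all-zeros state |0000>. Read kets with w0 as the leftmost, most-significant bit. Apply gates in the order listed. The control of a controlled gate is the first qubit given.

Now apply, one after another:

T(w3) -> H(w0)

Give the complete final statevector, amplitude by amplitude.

After the circuit, the state carries amplitude sqrt(2)/2 on |0000>, sqrt(2)/2 on |1000>, and 0 on every other basis state.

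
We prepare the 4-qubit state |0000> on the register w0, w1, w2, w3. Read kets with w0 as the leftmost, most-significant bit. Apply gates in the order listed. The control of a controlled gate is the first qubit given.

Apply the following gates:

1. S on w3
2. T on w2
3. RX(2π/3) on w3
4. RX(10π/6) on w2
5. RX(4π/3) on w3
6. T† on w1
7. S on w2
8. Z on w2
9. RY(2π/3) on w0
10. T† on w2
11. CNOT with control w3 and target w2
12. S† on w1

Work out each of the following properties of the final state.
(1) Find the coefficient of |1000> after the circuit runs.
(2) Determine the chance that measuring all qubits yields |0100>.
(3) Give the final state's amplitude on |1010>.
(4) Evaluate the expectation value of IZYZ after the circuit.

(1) The final state's coefficient on |1000> equals 3/4.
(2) Outcome |0100> occurs with probability 0.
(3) The final state's coefficient on |1010> equals -sqrt(3)*exp(3*I*pi/4)/4.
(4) The observable IZYZ averages to -sqrt(6)/4.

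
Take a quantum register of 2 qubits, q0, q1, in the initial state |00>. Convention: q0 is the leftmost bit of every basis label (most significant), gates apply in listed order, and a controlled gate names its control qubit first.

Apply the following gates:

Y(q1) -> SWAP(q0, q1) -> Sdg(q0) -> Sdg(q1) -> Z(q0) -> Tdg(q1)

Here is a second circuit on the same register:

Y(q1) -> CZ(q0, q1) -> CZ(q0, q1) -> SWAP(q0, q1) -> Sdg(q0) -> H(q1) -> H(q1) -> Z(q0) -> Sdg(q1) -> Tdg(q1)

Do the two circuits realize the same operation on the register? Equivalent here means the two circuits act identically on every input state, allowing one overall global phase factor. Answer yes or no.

Yes: on every input state the two circuits agree up to one overall phase factor.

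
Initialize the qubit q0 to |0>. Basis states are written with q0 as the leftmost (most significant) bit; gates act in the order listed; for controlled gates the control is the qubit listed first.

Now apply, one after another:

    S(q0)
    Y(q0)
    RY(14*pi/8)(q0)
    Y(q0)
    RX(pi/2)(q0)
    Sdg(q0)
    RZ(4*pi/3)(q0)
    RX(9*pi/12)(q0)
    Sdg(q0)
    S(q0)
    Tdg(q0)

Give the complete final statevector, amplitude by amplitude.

The resulting statevector has amplitude (1 + (-sqrt(2)*exp(I*pi/6) - exp(I*pi/6) + exp(2*I*pi/3))*exp(2*I*pi/3) - I + sqrt(2)*I)*exp(I*pi/3)/4 on |0>, (1 - sqrt(2)*I - I + (1 - sqrt(2)*I + I)*exp(I*pi/3))*exp(I*pi/12)/4 on |1>.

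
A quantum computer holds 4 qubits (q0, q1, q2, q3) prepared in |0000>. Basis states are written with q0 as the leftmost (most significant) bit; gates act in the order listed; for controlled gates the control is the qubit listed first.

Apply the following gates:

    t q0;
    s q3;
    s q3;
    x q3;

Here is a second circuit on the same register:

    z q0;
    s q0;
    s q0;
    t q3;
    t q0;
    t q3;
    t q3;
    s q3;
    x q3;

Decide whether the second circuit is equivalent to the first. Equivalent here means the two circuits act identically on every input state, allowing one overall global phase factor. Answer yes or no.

No — the two circuits implement different unitaries, even allowing a global phase.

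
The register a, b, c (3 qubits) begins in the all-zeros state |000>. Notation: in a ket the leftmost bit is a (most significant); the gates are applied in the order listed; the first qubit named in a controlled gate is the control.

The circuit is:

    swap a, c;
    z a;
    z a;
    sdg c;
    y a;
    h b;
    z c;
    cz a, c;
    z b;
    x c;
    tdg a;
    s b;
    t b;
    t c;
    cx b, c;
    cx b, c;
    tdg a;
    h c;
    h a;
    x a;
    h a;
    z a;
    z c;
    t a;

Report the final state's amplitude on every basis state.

The resulting statevector has amplitude 0 on |000>, 0 on |001>, 0 on |010>, 0 on |011>, I/2 on |100>, I/2 on |101>, exp(I*pi/4)/2 on |110>, exp(I*pi/4)/2 on |111>. Key observation: gates 19-22 undo each other exactly, leaving only the rest of the circuit to track.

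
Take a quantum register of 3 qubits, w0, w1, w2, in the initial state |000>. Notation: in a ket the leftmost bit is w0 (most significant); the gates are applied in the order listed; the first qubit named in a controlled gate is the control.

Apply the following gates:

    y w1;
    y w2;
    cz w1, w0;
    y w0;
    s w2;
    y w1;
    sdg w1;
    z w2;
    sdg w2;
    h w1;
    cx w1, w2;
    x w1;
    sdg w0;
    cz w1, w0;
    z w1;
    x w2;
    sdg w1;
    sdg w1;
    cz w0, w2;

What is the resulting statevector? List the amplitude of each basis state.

The final amplitudes are sqrt(2)*I/2 on |101>, sqrt(2)*I/2 on |110>, and 0 on every other basis state.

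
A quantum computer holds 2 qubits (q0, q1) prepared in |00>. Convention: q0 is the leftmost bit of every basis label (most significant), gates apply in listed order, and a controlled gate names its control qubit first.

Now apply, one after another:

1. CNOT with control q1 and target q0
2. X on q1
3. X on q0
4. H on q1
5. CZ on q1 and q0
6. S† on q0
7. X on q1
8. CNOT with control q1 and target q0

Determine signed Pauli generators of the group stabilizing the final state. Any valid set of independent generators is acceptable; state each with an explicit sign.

The final state is stabilized by the group generated by +XX, -ZZ; other independent generating sets are equally valid.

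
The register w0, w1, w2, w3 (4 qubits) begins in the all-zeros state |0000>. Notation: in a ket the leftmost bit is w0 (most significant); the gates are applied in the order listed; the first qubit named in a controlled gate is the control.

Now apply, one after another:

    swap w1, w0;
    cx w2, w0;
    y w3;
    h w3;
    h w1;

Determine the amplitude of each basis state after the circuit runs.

The resulting statevector has amplitude I/2 on |0000>, -I/2 on |0001>, I/2 on |0100>, -I/2 on |0101>, and 0 on every other basis state.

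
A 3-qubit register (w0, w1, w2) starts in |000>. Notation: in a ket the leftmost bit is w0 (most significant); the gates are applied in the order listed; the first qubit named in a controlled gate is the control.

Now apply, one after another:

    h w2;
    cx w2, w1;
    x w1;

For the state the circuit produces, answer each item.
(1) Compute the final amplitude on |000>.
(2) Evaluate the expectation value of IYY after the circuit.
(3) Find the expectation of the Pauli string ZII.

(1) The amplitude on |000> is 0.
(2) The observable IYY averages to 1.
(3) The observable ZII averages to 1.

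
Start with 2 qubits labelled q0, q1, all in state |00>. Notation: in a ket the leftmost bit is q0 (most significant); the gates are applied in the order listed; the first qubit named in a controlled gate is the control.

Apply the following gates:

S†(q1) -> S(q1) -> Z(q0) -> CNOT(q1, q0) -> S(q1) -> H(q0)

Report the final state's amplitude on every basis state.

After the circuit, the state carries amplitude sqrt(2)/2 on |00>, 0 on |01>, sqrt(2)/2 on |10>, 0 on |11>.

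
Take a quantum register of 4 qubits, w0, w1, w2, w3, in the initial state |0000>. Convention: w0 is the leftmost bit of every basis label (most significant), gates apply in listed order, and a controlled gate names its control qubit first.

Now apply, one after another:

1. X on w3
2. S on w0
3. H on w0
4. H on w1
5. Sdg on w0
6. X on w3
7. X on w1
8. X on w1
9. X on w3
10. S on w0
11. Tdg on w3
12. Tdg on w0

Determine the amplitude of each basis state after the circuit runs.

The final amplitudes are -exp(3*I*pi/4)/2 on |0001>, -exp(3*I*pi/4)/2 on |0101>, -I/2 on |1001>, -I/2 on |1101>, and 0 on every other basis state.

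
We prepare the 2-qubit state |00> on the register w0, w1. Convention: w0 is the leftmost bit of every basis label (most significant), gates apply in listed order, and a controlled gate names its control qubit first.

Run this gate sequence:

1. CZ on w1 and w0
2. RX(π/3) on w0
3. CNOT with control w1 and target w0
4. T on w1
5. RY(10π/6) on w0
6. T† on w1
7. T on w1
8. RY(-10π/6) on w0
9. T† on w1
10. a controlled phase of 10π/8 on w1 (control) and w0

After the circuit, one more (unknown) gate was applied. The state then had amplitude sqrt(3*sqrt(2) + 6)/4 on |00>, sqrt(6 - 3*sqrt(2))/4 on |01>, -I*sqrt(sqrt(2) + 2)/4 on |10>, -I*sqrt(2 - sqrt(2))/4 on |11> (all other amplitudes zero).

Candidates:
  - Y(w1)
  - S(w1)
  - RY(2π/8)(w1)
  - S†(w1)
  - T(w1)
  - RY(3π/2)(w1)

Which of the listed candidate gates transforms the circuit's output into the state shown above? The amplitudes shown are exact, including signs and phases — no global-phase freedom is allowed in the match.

The unique candidate consistent with the amplitudes is RY(2π/8)(w1).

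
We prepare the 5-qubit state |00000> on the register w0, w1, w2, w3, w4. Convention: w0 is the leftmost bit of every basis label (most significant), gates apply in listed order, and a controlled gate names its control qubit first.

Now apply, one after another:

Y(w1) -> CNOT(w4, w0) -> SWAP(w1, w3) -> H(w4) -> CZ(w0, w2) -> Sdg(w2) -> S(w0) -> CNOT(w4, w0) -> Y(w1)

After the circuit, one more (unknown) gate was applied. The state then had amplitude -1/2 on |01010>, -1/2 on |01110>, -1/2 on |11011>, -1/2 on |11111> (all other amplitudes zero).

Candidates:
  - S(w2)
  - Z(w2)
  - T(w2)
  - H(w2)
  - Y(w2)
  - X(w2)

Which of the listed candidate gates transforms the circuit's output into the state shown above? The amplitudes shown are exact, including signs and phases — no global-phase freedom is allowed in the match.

The applied gate was H(w2).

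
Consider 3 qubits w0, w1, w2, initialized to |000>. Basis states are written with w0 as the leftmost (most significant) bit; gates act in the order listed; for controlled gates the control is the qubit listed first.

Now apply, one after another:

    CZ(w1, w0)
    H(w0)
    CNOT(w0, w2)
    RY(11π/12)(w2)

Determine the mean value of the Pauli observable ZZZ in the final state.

The expectation value of ZZZ is -sqrt(6)/4 - sqrt(2)/4.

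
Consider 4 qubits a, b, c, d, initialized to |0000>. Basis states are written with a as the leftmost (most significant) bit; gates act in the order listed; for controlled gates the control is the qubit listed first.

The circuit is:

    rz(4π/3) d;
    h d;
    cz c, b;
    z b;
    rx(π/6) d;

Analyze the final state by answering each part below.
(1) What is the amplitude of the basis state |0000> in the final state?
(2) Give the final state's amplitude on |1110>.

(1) The final state's coefficient on |0000> equals (-sqrt(3) - 1 - I + sqrt(3)*I)*exp(I*pi/3)/4.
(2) The amplitude on |1110> is 0.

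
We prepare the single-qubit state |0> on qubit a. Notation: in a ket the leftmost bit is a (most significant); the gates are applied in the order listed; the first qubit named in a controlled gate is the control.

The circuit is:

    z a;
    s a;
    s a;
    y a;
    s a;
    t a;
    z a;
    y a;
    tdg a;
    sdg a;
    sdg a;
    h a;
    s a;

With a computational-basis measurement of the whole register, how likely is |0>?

A full measurement returns |0> with probability 1/2.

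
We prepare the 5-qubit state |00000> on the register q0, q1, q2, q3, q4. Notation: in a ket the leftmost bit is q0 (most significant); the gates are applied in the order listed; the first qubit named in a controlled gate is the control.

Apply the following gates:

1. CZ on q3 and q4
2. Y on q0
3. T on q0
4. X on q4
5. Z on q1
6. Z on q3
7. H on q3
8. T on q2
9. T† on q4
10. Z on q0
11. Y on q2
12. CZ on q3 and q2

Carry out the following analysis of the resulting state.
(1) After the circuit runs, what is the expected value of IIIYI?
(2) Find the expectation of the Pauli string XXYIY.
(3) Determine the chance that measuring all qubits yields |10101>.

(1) In the final state, IIIYI has expectation 0.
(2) The expectation value of XXYIY is 0.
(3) The probability of measuring |10101> is 1/2.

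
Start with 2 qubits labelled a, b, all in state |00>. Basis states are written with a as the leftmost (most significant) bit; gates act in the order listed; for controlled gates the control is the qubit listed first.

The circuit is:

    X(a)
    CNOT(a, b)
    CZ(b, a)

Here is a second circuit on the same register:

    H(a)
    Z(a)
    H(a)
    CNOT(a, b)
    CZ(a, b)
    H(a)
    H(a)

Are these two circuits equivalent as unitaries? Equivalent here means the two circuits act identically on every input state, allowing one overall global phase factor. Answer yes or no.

Yes: on every input state the two circuits agree up to one overall phase factor.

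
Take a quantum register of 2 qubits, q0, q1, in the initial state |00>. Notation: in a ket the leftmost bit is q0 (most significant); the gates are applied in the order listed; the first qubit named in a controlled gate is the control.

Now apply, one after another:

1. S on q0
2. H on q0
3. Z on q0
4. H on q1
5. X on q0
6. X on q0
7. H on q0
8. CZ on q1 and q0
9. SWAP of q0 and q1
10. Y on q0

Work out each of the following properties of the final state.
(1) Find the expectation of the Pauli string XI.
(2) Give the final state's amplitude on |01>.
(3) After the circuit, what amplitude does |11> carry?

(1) The observable XI averages to 1.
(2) |01> carries amplitude sqrt(2)*I/2 in the final state.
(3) |11> carries amplitude sqrt(2)*I/2 in the final state.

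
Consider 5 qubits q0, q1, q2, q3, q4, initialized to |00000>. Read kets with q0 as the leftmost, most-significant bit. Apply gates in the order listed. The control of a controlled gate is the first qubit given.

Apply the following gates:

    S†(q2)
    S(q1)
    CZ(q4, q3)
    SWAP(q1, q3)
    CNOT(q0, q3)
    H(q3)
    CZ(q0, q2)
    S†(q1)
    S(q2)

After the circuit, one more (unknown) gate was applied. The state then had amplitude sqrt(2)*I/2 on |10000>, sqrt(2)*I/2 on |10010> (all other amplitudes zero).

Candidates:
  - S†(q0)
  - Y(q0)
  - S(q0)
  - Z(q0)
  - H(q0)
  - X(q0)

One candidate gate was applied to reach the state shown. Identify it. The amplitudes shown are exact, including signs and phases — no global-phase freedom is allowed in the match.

The applied gate was Y(q0).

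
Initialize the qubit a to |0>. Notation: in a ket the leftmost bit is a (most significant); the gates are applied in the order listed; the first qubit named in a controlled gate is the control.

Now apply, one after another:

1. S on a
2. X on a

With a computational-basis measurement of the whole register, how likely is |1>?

The probability of measuring |1> is 1.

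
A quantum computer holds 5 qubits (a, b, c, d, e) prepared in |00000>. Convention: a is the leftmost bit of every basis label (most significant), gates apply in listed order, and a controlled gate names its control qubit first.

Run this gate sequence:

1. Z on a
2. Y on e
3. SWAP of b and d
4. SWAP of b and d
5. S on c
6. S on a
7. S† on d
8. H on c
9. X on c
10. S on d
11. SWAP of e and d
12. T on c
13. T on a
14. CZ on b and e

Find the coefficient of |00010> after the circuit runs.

The amplitude on |00010> is sqrt(2)*I/2. Key observation: gates 3-4 undo each other exactly, leaving only the rest of the circuit to track.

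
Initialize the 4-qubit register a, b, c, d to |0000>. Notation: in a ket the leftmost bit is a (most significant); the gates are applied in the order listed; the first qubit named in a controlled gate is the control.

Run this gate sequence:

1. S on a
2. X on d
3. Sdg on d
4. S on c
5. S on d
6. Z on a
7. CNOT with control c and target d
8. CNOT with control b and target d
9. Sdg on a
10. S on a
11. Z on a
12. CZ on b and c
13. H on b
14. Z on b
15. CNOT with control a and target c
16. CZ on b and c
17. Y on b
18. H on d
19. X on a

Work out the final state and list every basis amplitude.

After the circuit, the state carries amplitude I/2 on |1000>, -I/2 on |1001>, I/2 on |1100>, -I/2 on |1101>, and 0 on every other basis state.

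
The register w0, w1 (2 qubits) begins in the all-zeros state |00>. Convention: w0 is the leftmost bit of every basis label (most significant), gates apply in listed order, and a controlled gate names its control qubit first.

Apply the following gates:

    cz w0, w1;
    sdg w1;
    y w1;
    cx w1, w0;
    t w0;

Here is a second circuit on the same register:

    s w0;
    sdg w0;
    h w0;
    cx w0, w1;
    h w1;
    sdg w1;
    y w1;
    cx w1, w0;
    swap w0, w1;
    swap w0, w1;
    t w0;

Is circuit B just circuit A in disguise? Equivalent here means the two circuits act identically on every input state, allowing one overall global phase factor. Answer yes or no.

No, they are not equivalent — no single phase factor reconciles the two unitaries.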